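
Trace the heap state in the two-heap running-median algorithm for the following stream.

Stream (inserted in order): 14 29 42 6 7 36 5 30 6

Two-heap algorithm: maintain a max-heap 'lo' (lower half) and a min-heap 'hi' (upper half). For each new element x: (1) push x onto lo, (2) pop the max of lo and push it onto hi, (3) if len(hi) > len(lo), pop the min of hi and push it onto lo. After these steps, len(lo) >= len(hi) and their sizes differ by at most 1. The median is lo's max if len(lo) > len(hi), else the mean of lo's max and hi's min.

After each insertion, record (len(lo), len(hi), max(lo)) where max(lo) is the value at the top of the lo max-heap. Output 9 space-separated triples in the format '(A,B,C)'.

Step 1: insert 14 -> lo=[14] hi=[] -> (len(lo)=1, len(hi)=0, max(lo)=14)
Step 2: insert 29 -> lo=[14] hi=[29] -> (len(lo)=1, len(hi)=1, max(lo)=14)
Step 3: insert 42 -> lo=[14, 29] hi=[42] -> (len(lo)=2, len(hi)=1, max(lo)=29)
Step 4: insert 6 -> lo=[6, 14] hi=[29, 42] -> (len(lo)=2, len(hi)=2, max(lo)=14)
Step 5: insert 7 -> lo=[6, 7, 14] hi=[29, 42] -> (len(lo)=3, len(hi)=2, max(lo)=14)
Step 6: insert 36 -> lo=[6, 7, 14] hi=[29, 36, 42] -> (len(lo)=3, len(hi)=3, max(lo)=14)
Step 7: insert 5 -> lo=[5, 6, 7, 14] hi=[29, 36, 42] -> (len(lo)=4, len(hi)=3, max(lo)=14)
Step 8: insert 30 -> lo=[5, 6, 7, 14] hi=[29, 30, 36, 42] -> (len(lo)=4, len(hi)=4, max(lo)=14)
Step 9: insert 6 -> lo=[5, 6, 6, 7, 14] hi=[29, 30, 36, 42] -> (len(lo)=5, len(hi)=4, max(lo)=14)

Answer: (1,0,14) (1,1,14) (2,1,29) (2,2,14) (3,2,14) (3,3,14) (4,3,14) (4,4,14) (5,4,14)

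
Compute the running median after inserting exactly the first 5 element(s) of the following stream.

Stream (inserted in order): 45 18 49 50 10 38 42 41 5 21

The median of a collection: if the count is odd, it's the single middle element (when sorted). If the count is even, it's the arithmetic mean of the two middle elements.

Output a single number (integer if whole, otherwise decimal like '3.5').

Step 1: insert 45 -> lo=[45] (size 1, max 45) hi=[] (size 0) -> median=45
Step 2: insert 18 -> lo=[18] (size 1, max 18) hi=[45] (size 1, min 45) -> median=31.5
Step 3: insert 49 -> lo=[18, 45] (size 2, max 45) hi=[49] (size 1, min 49) -> median=45
Step 4: insert 50 -> lo=[18, 45] (size 2, max 45) hi=[49, 50] (size 2, min 49) -> median=47
Step 5: insert 10 -> lo=[10, 18, 45] (size 3, max 45) hi=[49, 50] (size 2, min 49) -> median=45

Answer: 45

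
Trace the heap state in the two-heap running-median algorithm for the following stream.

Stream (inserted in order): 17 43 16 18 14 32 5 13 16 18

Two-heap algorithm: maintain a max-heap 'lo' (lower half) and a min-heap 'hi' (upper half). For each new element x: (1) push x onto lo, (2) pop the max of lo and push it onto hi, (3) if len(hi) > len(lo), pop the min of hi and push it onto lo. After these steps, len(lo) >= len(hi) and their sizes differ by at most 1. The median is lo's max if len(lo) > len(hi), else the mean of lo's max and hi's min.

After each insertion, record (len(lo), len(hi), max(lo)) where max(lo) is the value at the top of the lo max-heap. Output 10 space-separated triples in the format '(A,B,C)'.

Answer: (1,0,17) (1,1,17) (2,1,17) (2,2,17) (3,2,17) (3,3,17) (4,3,17) (4,4,16) (5,4,16) (5,5,16)

Derivation:
Step 1: insert 17 -> lo=[17] hi=[] -> (len(lo)=1, len(hi)=0, max(lo)=17)
Step 2: insert 43 -> lo=[17] hi=[43] -> (len(lo)=1, len(hi)=1, max(lo)=17)
Step 3: insert 16 -> lo=[16, 17] hi=[43] -> (len(lo)=2, len(hi)=1, max(lo)=17)
Step 4: insert 18 -> lo=[16, 17] hi=[18, 43] -> (len(lo)=2, len(hi)=2, max(lo)=17)
Step 5: insert 14 -> lo=[14, 16, 17] hi=[18, 43] -> (len(lo)=3, len(hi)=2, max(lo)=17)
Step 6: insert 32 -> lo=[14, 16, 17] hi=[18, 32, 43] -> (len(lo)=3, len(hi)=3, max(lo)=17)
Step 7: insert 5 -> lo=[5, 14, 16, 17] hi=[18, 32, 43] -> (len(lo)=4, len(hi)=3, max(lo)=17)
Step 8: insert 13 -> lo=[5, 13, 14, 16] hi=[17, 18, 32, 43] -> (len(lo)=4, len(hi)=4, max(lo)=16)
Step 9: insert 16 -> lo=[5, 13, 14, 16, 16] hi=[17, 18, 32, 43] -> (len(lo)=5, len(hi)=4, max(lo)=16)
Step 10: insert 18 -> lo=[5, 13, 14, 16, 16] hi=[17, 18, 18, 32, 43] -> (len(lo)=5, len(hi)=5, max(lo)=16)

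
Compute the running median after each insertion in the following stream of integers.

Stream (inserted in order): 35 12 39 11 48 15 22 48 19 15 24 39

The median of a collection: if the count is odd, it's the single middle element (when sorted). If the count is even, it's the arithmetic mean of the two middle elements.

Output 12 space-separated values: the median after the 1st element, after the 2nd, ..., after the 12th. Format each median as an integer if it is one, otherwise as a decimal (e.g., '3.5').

Answer: 35 23.5 35 23.5 35 25 22 28.5 22 20.5 22 23

Derivation:
Step 1: insert 35 -> lo=[35] (size 1, max 35) hi=[] (size 0) -> median=35
Step 2: insert 12 -> lo=[12] (size 1, max 12) hi=[35] (size 1, min 35) -> median=23.5
Step 3: insert 39 -> lo=[12, 35] (size 2, max 35) hi=[39] (size 1, min 39) -> median=35
Step 4: insert 11 -> lo=[11, 12] (size 2, max 12) hi=[35, 39] (size 2, min 35) -> median=23.5
Step 5: insert 48 -> lo=[11, 12, 35] (size 3, max 35) hi=[39, 48] (size 2, min 39) -> median=35
Step 6: insert 15 -> lo=[11, 12, 15] (size 3, max 15) hi=[35, 39, 48] (size 3, min 35) -> median=25
Step 7: insert 22 -> lo=[11, 12, 15, 22] (size 4, max 22) hi=[35, 39, 48] (size 3, min 35) -> median=22
Step 8: insert 48 -> lo=[11, 12, 15, 22] (size 4, max 22) hi=[35, 39, 48, 48] (size 4, min 35) -> median=28.5
Step 9: insert 19 -> lo=[11, 12, 15, 19, 22] (size 5, max 22) hi=[35, 39, 48, 48] (size 4, min 35) -> median=22
Step 10: insert 15 -> lo=[11, 12, 15, 15, 19] (size 5, max 19) hi=[22, 35, 39, 48, 48] (size 5, min 22) -> median=20.5
Step 11: insert 24 -> lo=[11, 12, 15, 15, 19, 22] (size 6, max 22) hi=[24, 35, 39, 48, 48] (size 5, min 24) -> median=22
Step 12: insert 39 -> lo=[11, 12, 15, 15, 19, 22] (size 6, max 22) hi=[24, 35, 39, 39, 48, 48] (size 6, min 24) -> median=23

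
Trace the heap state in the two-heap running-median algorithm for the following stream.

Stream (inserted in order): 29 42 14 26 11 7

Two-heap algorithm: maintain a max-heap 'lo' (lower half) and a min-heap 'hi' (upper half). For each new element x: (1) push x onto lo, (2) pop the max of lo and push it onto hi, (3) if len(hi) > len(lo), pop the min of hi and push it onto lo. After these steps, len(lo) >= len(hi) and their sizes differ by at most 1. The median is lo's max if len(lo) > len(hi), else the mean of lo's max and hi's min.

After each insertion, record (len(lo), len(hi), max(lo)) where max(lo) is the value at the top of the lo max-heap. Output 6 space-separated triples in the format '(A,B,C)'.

Answer: (1,0,29) (1,1,29) (2,1,29) (2,2,26) (3,2,26) (3,3,14)

Derivation:
Step 1: insert 29 -> lo=[29] hi=[] -> (len(lo)=1, len(hi)=0, max(lo)=29)
Step 2: insert 42 -> lo=[29] hi=[42] -> (len(lo)=1, len(hi)=1, max(lo)=29)
Step 3: insert 14 -> lo=[14, 29] hi=[42] -> (len(lo)=2, len(hi)=1, max(lo)=29)
Step 4: insert 26 -> lo=[14, 26] hi=[29, 42] -> (len(lo)=2, len(hi)=2, max(lo)=26)
Step 5: insert 11 -> lo=[11, 14, 26] hi=[29, 42] -> (len(lo)=3, len(hi)=2, max(lo)=26)
Step 6: insert 7 -> lo=[7, 11, 14] hi=[26, 29, 42] -> (len(lo)=3, len(hi)=3, max(lo)=14)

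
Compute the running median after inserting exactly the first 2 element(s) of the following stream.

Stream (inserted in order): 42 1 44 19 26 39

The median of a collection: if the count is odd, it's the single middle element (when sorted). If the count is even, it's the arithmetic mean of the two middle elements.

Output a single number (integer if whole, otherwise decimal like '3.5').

Answer: 21.5

Derivation:
Step 1: insert 42 -> lo=[42] (size 1, max 42) hi=[] (size 0) -> median=42
Step 2: insert 1 -> lo=[1] (size 1, max 1) hi=[42] (size 1, min 42) -> median=21.5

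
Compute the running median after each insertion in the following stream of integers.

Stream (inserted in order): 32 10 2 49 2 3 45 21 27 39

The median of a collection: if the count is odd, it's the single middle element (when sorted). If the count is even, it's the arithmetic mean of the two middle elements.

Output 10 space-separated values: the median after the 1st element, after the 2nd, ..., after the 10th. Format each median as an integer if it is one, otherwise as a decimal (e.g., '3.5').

Answer: 32 21 10 21 10 6.5 10 15.5 21 24

Derivation:
Step 1: insert 32 -> lo=[32] (size 1, max 32) hi=[] (size 0) -> median=32
Step 2: insert 10 -> lo=[10] (size 1, max 10) hi=[32] (size 1, min 32) -> median=21
Step 3: insert 2 -> lo=[2, 10] (size 2, max 10) hi=[32] (size 1, min 32) -> median=10
Step 4: insert 49 -> lo=[2, 10] (size 2, max 10) hi=[32, 49] (size 2, min 32) -> median=21
Step 5: insert 2 -> lo=[2, 2, 10] (size 3, max 10) hi=[32, 49] (size 2, min 32) -> median=10
Step 6: insert 3 -> lo=[2, 2, 3] (size 3, max 3) hi=[10, 32, 49] (size 3, min 10) -> median=6.5
Step 7: insert 45 -> lo=[2, 2, 3, 10] (size 4, max 10) hi=[32, 45, 49] (size 3, min 32) -> median=10
Step 8: insert 21 -> lo=[2, 2, 3, 10] (size 4, max 10) hi=[21, 32, 45, 49] (size 4, min 21) -> median=15.5
Step 9: insert 27 -> lo=[2, 2, 3, 10, 21] (size 5, max 21) hi=[27, 32, 45, 49] (size 4, min 27) -> median=21
Step 10: insert 39 -> lo=[2, 2, 3, 10, 21] (size 5, max 21) hi=[27, 32, 39, 45, 49] (size 5, min 27) -> median=24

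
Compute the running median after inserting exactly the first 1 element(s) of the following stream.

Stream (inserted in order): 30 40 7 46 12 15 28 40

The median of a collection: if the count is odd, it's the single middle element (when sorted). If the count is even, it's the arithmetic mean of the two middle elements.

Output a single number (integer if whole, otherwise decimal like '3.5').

Answer: 30

Derivation:
Step 1: insert 30 -> lo=[30] (size 1, max 30) hi=[] (size 0) -> median=30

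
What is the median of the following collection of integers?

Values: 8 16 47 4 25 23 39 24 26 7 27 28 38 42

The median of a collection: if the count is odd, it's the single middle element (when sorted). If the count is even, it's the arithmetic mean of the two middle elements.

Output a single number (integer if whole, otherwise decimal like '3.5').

Step 1: insert 8 -> lo=[8] (size 1, max 8) hi=[] (size 0) -> median=8
Step 2: insert 16 -> lo=[8] (size 1, max 8) hi=[16] (size 1, min 16) -> median=12
Step 3: insert 47 -> lo=[8, 16] (size 2, max 16) hi=[47] (size 1, min 47) -> median=16
Step 4: insert 4 -> lo=[4, 8] (size 2, max 8) hi=[16, 47] (size 2, min 16) -> median=12
Step 5: insert 25 -> lo=[4, 8, 16] (size 3, max 16) hi=[25, 47] (size 2, min 25) -> median=16
Step 6: insert 23 -> lo=[4, 8, 16] (size 3, max 16) hi=[23, 25, 47] (size 3, min 23) -> median=19.5
Step 7: insert 39 -> lo=[4, 8, 16, 23] (size 4, max 23) hi=[25, 39, 47] (size 3, min 25) -> median=23
Step 8: insert 24 -> lo=[4, 8, 16, 23] (size 4, max 23) hi=[24, 25, 39, 47] (size 4, min 24) -> median=23.5
Step 9: insert 26 -> lo=[4, 8, 16, 23, 24] (size 5, max 24) hi=[25, 26, 39, 47] (size 4, min 25) -> median=24
Step 10: insert 7 -> lo=[4, 7, 8, 16, 23] (size 5, max 23) hi=[24, 25, 26, 39, 47] (size 5, min 24) -> median=23.5
Step 11: insert 27 -> lo=[4, 7, 8, 16, 23, 24] (size 6, max 24) hi=[25, 26, 27, 39, 47] (size 5, min 25) -> median=24
Step 12: insert 28 -> lo=[4, 7, 8, 16, 23, 24] (size 6, max 24) hi=[25, 26, 27, 28, 39, 47] (size 6, min 25) -> median=24.5
Step 13: insert 38 -> lo=[4, 7, 8, 16, 23, 24, 25] (size 7, max 25) hi=[26, 27, 28, 38, 39, 47] (size 6, min 26) -> median=25
Step 14: insert 42 -> lo=[4, 7, 8, 16, 23, 24, 25] (size 7, max 25) hi=[26, 27, 28, 38, 39, 42, 47] (size 7, min 26) -> median=25.5

Answer: 25.5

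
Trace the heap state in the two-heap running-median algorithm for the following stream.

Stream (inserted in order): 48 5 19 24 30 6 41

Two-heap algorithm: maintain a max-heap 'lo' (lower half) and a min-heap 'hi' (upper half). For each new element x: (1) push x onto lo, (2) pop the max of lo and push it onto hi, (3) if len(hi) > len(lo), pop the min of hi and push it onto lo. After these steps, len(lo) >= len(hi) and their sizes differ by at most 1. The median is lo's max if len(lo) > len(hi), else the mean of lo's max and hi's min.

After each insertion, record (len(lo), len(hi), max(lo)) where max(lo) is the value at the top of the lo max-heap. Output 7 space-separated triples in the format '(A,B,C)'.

Step 1: insert 48 -> lo=[48] hi=[] -> (len(lo)=1, len(hi)=0, max(lo)=48)
Step 2: insert 5 -> lo=[5] hi=[48] -> (len(lo)=1, len(hi)=1, max(lo)=5)
Step 3: insert 19 -> lo=[5, 19] hi=[48] -> (len(lo)=2, len(hi)=1, max(lo)=19)
Step 4: insert 24 -> lo=[5, 19] hi=[24, 48] -> (len(lo)=2, len(hi)=2, max(lo)=19)
Step 5: insert 30 -> lo=[5, 19, 24] hi=[30, 48] -> (len(lo)=3, len(hi)=2, max(lo)=24)
Step 6: insert 6 -> lo=[5, 6, 19] hi=[24, 30, 48] -> (len(lo)=3, len(hi)=3, max(lo)=19)
Step 7: insert 41 -> lo=[5, 6, 19, 24] hi=[30, 41, 48] -> (len(lo)=4, len(hi)=3, max(lo)=24)

Answer: (1,0,48) (1,1,5) (2,1,19) (2,2,19) (3,2,24) (3,3,19) (4,3,24)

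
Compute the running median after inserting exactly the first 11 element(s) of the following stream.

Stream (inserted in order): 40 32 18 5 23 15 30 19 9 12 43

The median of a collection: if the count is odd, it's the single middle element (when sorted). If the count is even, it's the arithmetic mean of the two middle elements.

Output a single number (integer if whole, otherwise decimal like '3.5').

Answer: 19

Derivation:
Step 1: insert 40 -> lo=[40] (size 1, max 40) hi=[] (size 0) -> median=40
Step 2: insert 32 -> lo=[32] (size 1, max 32) hi=[40] (size 1, min 40) -> median=36
Step 3: insert 18 -> lo=[18, 32] (size 2, max 32) hi=[40] (size 1, min 40) -> median=32
Step 4: insert 5 -> lo=[5, 18] (size 2, max 18) hi=[32, 40] (size 2, min 32) -> median=25
Step 5: insert 23 -> lo=[5, 18, 23] (size 3, max 23) hi=[32, 40] (size 2, min 32) -> median=23
Step 6: insert 15 -> lo=[5, 15, 18] (size 3, max 18) hi=[23, 32, 40] (size 3, min 23) -> median=20.5
Step 7: insert 30 -> lo=[5, 15, 18, 23] (size 4, max 23) hi=[30, 32, 40] (size 3, min 30) -> median=23
Step 8: insert 19 -> lo=[5, 15, 18, 19] (size 4, max 19) hi=[23, 30, 32, 40] (size 4, min 23) -> median=21
Step 9: insert 9 -> lo=[5, 9, 15, 18, 19] (size 5, max 19) hi=[23, 30, 32, 40] (size 4, min 23) -> median=19
Step 10: insert 12 -> lo=[5, 9, 12, 15, 18] (size 5, max 18) hi=[19, 23, 30, 32, 40] (size 5, min 19) -> median=18.5
Step 11: insert 43 -> lo=[5, 9, 12, 15, 18, 19] (size 6, max 19) hi=[23, 30, 32, 40, 43] (size 5, min 23) -> median=19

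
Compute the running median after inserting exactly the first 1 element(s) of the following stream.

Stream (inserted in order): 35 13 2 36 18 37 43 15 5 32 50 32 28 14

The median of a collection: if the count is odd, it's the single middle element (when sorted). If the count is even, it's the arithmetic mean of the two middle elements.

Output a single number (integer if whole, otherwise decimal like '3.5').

Answer: 35

Derivation:
Step 1: insert 35 -> lo=[35] (size 1, max 35) hi=[] (size 0) -> median=35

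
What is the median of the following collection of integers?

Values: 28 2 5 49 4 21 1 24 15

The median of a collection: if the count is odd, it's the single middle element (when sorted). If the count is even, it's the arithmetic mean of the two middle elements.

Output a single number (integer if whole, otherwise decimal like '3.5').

Step 1: insert 28 -> lo=[28] (size 1, max 28) hi=[] (size 0) -> median=28
Step 2: insert 2 -> lo=[2] (size 1, max 2) hi=[28] (size 1, min 28) -> median=15
Step 3: insert 5 -> lo=[2, 5] (size 2, max 5) hi=[28] (size 1, min 28) -> median=5
Step 4: insert 49 -> lo=[2, 5] (size 2, max 5) hi=[28, 49] (size 2, min 28) -> median=16.5
Step 5: insert 4 -> lo=[2, 4, 5] (size 3, max 5) hi=[28, 49] (size 2, min 28) -> median=5
Step 6: insert 21 -> lo=[2, 4, 5] (size 3, max 5) hi=[21, 28, 49] (size 3, min 21) -> median=13
Step 7: insert 1 -> lo=[1, 2, 4, 5] (size 4, max 5) hi=[21, 28, 49] (size 3, min 21) -> median=5
Step 8: insert 24 -> lo=[1, 2, 4, 5] (size 4, max 5) hi=[21, 24, 28, 49] (size 4, min 21) -> median=13
Step 9: insert 15 -> lo=[1, 2, 4, 5, 15] (size 5, max 15) hi=[21, 24, 28, 49] (size 4, min 21) -> median=15

Answer: 15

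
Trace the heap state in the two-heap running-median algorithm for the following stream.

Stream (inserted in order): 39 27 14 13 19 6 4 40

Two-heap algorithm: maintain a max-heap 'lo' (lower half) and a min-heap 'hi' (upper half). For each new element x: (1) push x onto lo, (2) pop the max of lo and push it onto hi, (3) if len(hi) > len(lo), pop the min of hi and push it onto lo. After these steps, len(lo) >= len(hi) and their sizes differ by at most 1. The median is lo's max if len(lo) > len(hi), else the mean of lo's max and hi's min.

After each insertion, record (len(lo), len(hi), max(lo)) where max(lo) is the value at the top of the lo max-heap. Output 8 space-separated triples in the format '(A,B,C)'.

Step 1: insert 39 -> lo=[39] hi=[] -> (len(lo)=1, len(hi)=0, max(lo)=39)
Step 2: insert 27 -> lo=[27] hi=[39] -> (len(lo)=1, len(hi)=1, max(lo)=27)
Step 3: insert 14 -> lo=[14, 27] hi=[39] -> (len(lo)=2, len(hi)=1, max(lo)=27)
Step 4: insert 13 -> lo=[13, 14] hi=[27, 39] -> (len(lo)=2, len(hi)=2, max(lo)=14)
Step 5: insert 19 -> lo=[13, 14, 19] hi=[27, 39] -> (len(lo)=3, len(hi)=2, max(lo)=19)
Step 6: insert 6 -> lo=[6, 13, 14] hi=[19, 27, 39] -> (len(lo)=3, len(hi)=3, max(lo)=14)
Step 7: insert 4 -> lo=[4, 6, 13, 14] hi=[19, 27, 39] -> (len(lo)=4, len(hi)=3, max(lo)=14)
Step 8: insert 40 -> lo=[4, 6, 13, 14] hi=[19, 27, 39, 40] -> (len(lo)=4, len(hi)=4, max(lo)=14)

Answer: (1,0,39) (1,1,27) (2,1,27) (2,2,14) (3,2,19) (3,3,14) (4,3,14) (4,4,14)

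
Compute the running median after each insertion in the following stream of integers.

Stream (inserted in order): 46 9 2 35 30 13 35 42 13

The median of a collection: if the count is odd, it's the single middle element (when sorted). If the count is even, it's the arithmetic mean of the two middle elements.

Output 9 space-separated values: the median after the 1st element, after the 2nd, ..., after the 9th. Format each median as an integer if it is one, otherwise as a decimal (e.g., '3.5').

Answer: 46 27.5 9 22 30 21.5 30 32.5 30

Derivation:
Step 1: insert 46 -> lo=[46] (size 1, max 46) hi=[] (size 0) -> median=46
Step 2: insert 9 -> lo=[9] (size 1, max 9) hi=[46] (size 1, min 46) -> median=27.5
Step 3: insert 2 -> lo=[2, 9] (size 2, max 9) hi=[46] (size 1, min 46) -> median=9
Step 4: insert 35 -> lo=[2, 9] (size 2, max 9) hi=[35, 46] (size 2, min 35) -> median=22
Step 5: insert 30 -> lo=[2, 9, 30] (size 3, max 30) hi=[35, 46] (size 2, min 35) -> median=30
Step 6: insert 13 -> lo=[2, 9, 13] (size 3, max 13) hi=[30, 35, 46] (size 3, min 30) -> median=21.5
Step 7: insert 35 -> lo=[2, 9, 13, 30] (size 4, max 30) hi=[35, 35, 46] (size 3, min 35) -> median=30
Step 8: insert 42 -> lo=[2, 9, 13, 30] (size 4, max 30) hi=[35, 35, 42, 46] (size 4, min 35) -> median=32.5
Step 9: insert 13 -> lo=[2, 9, 13, 13, 30] (size 5, max 30) hi=[35, 35, 42, 46] (size 4, min 35) -> median=30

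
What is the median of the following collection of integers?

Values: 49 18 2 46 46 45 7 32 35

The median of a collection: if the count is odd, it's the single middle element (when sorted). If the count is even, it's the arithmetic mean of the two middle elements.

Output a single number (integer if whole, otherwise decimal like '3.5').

Step 1: insert 49 -> lo=[49] (size 1, max 49) hi=[] (size 0) -> median=49
Step 2: insert 18 -> lo=[18] (size 1, max 18) hi=[49] (size 1, min 49) -> median=33.5
Step 3: insert 2 -> lo=[2, 18] (size 2, max 18) hi=[49] (size 1, min 49) -> median=18
Step 4: insert 46 -> lo=[2, 18] (size 2, max 18) hi=[46, 49] (size 2, min 46) -> median=32
Step 5: insert 46 -> lo=[2, 18, 46] (size 3, max 46) hi=[46, 49] (size 2, min 46) -> median=46
Step 6: insert 45 -> lo=[2, 18, 45] (size 3, max 45) hi=[46, 46, 49] (size 3, min 46) -> median=45.5
Step 7: insert 7 -> lo=[2, 7, 18, 45] (size 4, max 45) hi=[46, 46, 49] (size 3, min 46) -> median=45
Step 8: insert 32 -> lo=[2, 7, 18, 32] (size 4, max 32) hi=[45, 46, 46, 49] (size 4, min 45) -> median=38.5
Step 9: insert 35 -> lo=[2, 7, 18, 32, 35] (size 5, max 35) hi=[45, 46, 46, 49] (size 4, min 45) -> median=35

Answer: 35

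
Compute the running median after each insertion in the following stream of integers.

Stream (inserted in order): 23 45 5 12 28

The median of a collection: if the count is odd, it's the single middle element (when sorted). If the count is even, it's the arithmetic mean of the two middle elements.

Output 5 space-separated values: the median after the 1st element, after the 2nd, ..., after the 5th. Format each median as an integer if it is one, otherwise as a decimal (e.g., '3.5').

Answer: 23 34 23 17.5 23

Derivation:
Step 1: insert 23 -> lo=[23] (size 1, max 23) hi=[] (size 0) -> median=23
Step 2: insert 45 -> lo=[23] (size 1, max 23) hi=[45] (size 1, min 45) -> median=34
Step 3: insert 5 -> lo=[5, 23] (size 2, max 23) hi=[45] (size 1, min 45) -> median=23
Step 4: insert 12 -> lo=[5, 12] (size 2, max 12) hi=[23, 45] (size 2, min 23) -> median=17.5
Step 5: insert 28 -> lo=[5, 12, 23] (size 3, max 23) hi=[28, 45] (size 2, min 28) -> median=23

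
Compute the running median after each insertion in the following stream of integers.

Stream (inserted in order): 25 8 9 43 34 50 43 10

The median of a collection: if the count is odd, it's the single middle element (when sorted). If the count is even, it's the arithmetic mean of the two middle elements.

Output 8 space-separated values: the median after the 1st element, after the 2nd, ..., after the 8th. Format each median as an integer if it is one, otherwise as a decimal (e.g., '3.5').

Answer: 25 16.5 9 17 25 29.5 34 29.5

Derivation:
Step 1: insert 25 -> lo=[25] (size 1, max 25) hi=[] (size 0) -> median=25
Step 2: insert 8 -> lo=[8] (size 1, max 8) hi=[25] (size 1, min 25) -> median=16.5
Step 3: insert 9 -> lo=[8, 9] (size 2, max 9) hi=[25] (size 1, min 25) -> median=9
Step 4: insert 43 -> lo=[8, 9] (size 2, max 9) hi=[25, 43] (size 2, min 25) -> median=17
Step 5: insert 34 -> lo=[8, 9, 25] (size 3, max 25) hi=[34, 43] (size 2, min 34) -> median=25
Step 6: insert 50 -> lo=[8, 9, 25] (size 3, max 25) hi=[34, 43, 50] (size 3, min 34) -> median=29.5
Step 7: insert 43 -> lo=[8, 9, 25, 34] (size 4, max 34) hi=[43, 43, 50] (size 3, min 43) -> median=34
Step 8: insert 10 -> lo=[8, 9, 10, 25] (size 4, max 25) hi=[34, 43, 43, 50] (size 4, min 34) -> median=29.5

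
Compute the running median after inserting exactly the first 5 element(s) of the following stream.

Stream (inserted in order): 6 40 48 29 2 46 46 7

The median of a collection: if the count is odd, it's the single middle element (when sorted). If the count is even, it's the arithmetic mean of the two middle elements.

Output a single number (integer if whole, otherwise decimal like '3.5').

Answer: 29

Derivation:
Step 1: insert 6 -> lo=[6] (size 1, max 6) hi=[] (size 0) -> median=6
Step 2: insert 40 -> lo=[6] (size 1, max 6) hi=[40] (size 1, min 40) -> median=23
Step 3: insert 48 -> lo=[6, 40] (size 2, max 40) hi=[48] (size 1, min 48) -> median=40
Step 4: insert 29 -> lo=[6, 29] (size 2, max 29) hi=[40, 48] (size 2, min 40) -> median=34.5
Step 5: insert 2 -> lo=[2, 6, 29] (size 3, max 29) hi=[40, 48] (size 2, min 40) -> median=29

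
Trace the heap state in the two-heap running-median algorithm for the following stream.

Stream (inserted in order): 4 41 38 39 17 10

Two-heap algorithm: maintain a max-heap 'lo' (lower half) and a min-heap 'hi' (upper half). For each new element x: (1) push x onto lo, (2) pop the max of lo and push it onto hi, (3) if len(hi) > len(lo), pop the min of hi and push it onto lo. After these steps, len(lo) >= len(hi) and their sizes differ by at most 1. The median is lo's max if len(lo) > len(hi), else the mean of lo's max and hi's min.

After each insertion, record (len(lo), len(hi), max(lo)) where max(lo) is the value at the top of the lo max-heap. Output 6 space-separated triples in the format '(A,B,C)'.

Step 1: insert 4 -> lo=[4] hi=[] -> (len(lo)=1, len(hi)=0, max(lo)=4)
Step 2: insert 41 -> lo=[4] hi=[41] -> (len(lo)=1, len(hi)=1, max(lo)=4)
Step 3: insert 38 -> lo=[4, 38] hi=[41] -> (len(lo)=2, len(hi)=1, max(lo)=38)
Step 4: insert 39 -> lo=[4, 38] hi=[39, 41] -> (len(lo)=2, len(hi)=2, max(lo)=38)
Step 5: insert 17 -> lo=[4, 17, 38] hi=[39, 41] -> (len(lo)=3, len(hi)=2, max(lo)=38)
Step 6: insert 10 -> lo=[4, 10, 17] hi=[38, 39, 41] -> (len(lo)=3, len(hi)=3, max(lo)=17)

Answer: (1,0,4) (1,1,4) (2,1,38) (2,2,38) (3,2,38) (3,3,17)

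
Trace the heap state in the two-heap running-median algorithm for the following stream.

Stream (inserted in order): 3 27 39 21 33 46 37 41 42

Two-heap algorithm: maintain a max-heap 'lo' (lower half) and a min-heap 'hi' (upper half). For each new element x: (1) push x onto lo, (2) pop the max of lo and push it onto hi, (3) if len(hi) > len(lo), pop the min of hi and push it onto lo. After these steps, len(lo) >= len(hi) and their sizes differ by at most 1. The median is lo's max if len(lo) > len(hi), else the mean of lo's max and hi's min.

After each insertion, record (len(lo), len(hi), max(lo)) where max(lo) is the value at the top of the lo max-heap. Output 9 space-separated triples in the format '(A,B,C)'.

Answer: (1,0,3) (1,1,3) (2,1,27) (2,2,21) (3,2,27) (3,3,27) (4,3,33) (4,4,33) (5,4,37)

Derivation:
Step 1: insert 3 -> lo=[3] hi=[] -> (len(lo)=1, len(hi)=0, max(lo)=3)
Step 2: insert 27 -> lo=[3] hi=[27] -> (len(lo)=1, len(hi)=1, max(lo)=3)
Step 3: insert 39 -> lo=[3, 27] hi=[39] -> (len(lo)=2, len(hi)=1, max(lo)=27)
Step 4: insert 21 -> lo=[3, 21] hi=[27, 39] -> (len(lo)=2, len(hi)=2, max(lo)=21)
Step 5: insert 33 -> lo=[3, 21, 27] hi=[33, 39] -> (len(lo)=3, len(hi)=2, max(lo)=27)
Step 6: insert 46 -> lo=[3, 21, 27] hi=[33, 39, 46] -> (len(lo)=3, len(hi)=3, max(lo)=27)
Step 7: insert 37 -> lo=[3, 21, 27, 33] hi=[37, 39, 46] -> (len(lo)=4, len(hi)=3, max(lo)=33)
Step 8: insert 41 -> lo=[3, 21, 27, 33] hi=[37, 39, 41, 46] -> (len(lo)=4, len(hi)=4, max(lo)=33)
Step 9: insert 42 -> lo=[3, 21, 27, 33, 37] hi=[39, 41, 42, 46] -> (len(lo)=5, len(hi)=4, max(lo)=37)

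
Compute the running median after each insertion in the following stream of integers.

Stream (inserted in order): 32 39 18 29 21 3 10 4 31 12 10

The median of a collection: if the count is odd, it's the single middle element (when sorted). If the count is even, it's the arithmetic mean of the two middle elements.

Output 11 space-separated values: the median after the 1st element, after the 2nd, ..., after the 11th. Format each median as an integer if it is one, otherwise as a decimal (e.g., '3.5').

Step 1: insert 32 -> lo=[32] (size 1, max 32) hi=[] (size 0) -> median=32
Step 2: insert 39 -> lo=[32] (size 1, max 32) hi=[39] (size 1, min 39) -> median=35.5
Step 3: insert 18 -> lo=[18, 32] (size 2, max 32) hi=[39] (size 1, min 39) -> median=32
Step 4: insert 29 -> lo=[18, 29] (size 2, max 29) hi=[32, 39] (size 2, min 32) -> median=30.5
Step 5: insert 21 -> lo=[18, 21, 29] (size 3, max 29) hi=[32, 39] (size 2, min 32) -> median=29
Step 6: insert 3 -> lo=[3, 18, 21] (size 3, max 21) hi=[29, 32, 39] (size 3, min 29) -> median=25
Step 7: insert 10 -> lo=[3, 10, 18, 21] (size 4, max 21) hi=[29, 32, 39] (size 3, min 29) -> median=21
Step 8: insert 4 -> lo=[3, 4, 10, 18] (size 4, max 18) hi=[21, 29, 32, 39] (size 4, min 21) -> median=19.5
Step 9: insert 31 -> lo=[3, 4, 10, 18, 21] (size 5, max 21) hi=[29, 31, 32, 39] (size 4, min 29) -> median=21
Step 10: insert 12 -> lo=[3, 4, 10, 12, 18] (size 5, max 18) hi=[21, 29, 31, 32, 39] (size 5, min 21) -> median=19.5
Step 11: insert 10 -> lo=[3, 4, 10, 10, 12, 18] (size 6, max 18) hi=[21, 29, 31, 32, 39] (size 5, min 21) -> median=18

Answer: 32 35.5 32 30.5 29 25 21 19.5 21 19.5 18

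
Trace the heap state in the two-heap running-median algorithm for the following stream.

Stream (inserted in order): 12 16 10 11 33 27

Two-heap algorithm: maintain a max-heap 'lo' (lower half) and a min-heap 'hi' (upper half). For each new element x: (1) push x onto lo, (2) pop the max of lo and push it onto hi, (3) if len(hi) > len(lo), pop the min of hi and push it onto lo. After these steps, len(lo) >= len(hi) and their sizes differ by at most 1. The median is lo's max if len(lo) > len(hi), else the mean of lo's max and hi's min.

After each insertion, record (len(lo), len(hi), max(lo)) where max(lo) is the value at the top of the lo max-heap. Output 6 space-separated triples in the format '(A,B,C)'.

Answer: (1,0,12) (1,1,12) (2,1,12) (2,2,11) (3,2,12) (3,3,12)

Derivation:
Step 1: insert 12 -> lo=[12] hi=[] -> (len(lo)=1, len(hi)=0, max(lo)=12)
Step 2: insert 16 -> lo=[12] hi=[16] -> (len(lo)=1, len(hi)=1, max(lo)=12)
Step 3: insert 10 -> lo=[10, 12] hi=[16] -> (len(lo)=2, len(hi)=1, max(lo)=12)
Step 4: insert 11 -> lo=[10, 11] hi=[12, 16] -> (len(lo)=2, len(hi)=2, max(lo)=11)
Step 5: insert 33 -> lo=[10, 11, 12] hi=[16, 33] -> (len(lo)=3, len(hi)=2, max(lo)=12)
Step 6: insert 27 -> lo=[10, 11, 12] hi=[16, 27, 33] -> (len(lo)=3, len(hi)=3, max(lo)=12)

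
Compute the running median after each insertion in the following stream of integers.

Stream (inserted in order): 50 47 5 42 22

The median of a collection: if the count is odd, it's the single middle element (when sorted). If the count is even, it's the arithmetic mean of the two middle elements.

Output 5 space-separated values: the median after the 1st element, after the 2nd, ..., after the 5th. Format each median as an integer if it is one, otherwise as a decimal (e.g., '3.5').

Step 1: insert 50 -> lo=[50] (size 1, max 50) hi=[] (size 0) -> median=50
Step 2: insert 47 -> lo=[47] (size 1, max 47) hi=[50] (size 1, min 50) -> median=48.5
Step 3: insert 5 -> lo=[5, 47] (size 2, max 47) hi=[50] (size 1, min 50) -> median=47
Step 4: insert 42 -> lo=[5, 42] (size 2, max 42) hi=[47, 50] (size 2, min 47) -> median=44.5
Step 5: insert 22 -> lo=[5, 22, 42] (size 3, max 42) hi=[47, 50] (size 2, min 47) -> median=42

Answer: 50 48.5 47 44.5 42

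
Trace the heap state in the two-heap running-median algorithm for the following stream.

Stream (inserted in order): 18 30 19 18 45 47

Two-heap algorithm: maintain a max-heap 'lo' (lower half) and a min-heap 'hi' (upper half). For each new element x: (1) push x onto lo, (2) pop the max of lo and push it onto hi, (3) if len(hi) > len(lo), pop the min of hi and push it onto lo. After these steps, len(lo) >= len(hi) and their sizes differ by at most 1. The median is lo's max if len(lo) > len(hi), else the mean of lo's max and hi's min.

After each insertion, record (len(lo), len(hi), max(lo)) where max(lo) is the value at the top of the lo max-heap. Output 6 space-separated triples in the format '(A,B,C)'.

Step 1: insert 18 -> lo=[18] hi=[] -> (len(lo)=1, len(hi)=0, max(lo)=18)
Step 2: insert 30 -> lo=[18] hi=[30] -> (len(lo)=1, len(hi)=1, max(lo)=18)
Step 3: insert 19 -> lo=[18, 19] hi=[30] -> (len(lo)=2, len(hi)=1, max(lo)=19)
Step 4: insert 18 -> lo=[18, 18] hi=[19, 30] -> (len(lo)=2, len(hi)=2, max(lo)=18)
Step 5: insert 45 -> lo=[18, 18, 19] hi=[30, 45] -> (len(lo)=3, len(hi)=2, max(lo)=19)
Step 6: insert 47 -> lo=[18, 18, 19] hi=[30, 45, 47] -> (len(lo)=3, len(hi)=3, max(lo)=19)

Answer: (1,0,18) (1,1,18) (2,1,19) (2,2,18) (3,2,19) (3,3,19)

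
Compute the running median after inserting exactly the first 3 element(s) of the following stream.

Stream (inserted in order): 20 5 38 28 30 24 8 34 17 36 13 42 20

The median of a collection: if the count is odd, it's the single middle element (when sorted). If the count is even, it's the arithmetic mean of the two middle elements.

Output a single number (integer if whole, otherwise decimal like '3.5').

Answer: 20

Derivation:
Step 1: insert 20 -> lo=[20] (size 1, max 20) hi=[] (size 0) -> median=20
Step 2: insert 5 -> lo=[5] (size 1, max 5) hi=[20] (size 1, min 20) -> median=12.5
Step 3: insert 38 -> lo=[5, 20] (size 2, max 20) hi=[38] (size 1, min 38) -> median=20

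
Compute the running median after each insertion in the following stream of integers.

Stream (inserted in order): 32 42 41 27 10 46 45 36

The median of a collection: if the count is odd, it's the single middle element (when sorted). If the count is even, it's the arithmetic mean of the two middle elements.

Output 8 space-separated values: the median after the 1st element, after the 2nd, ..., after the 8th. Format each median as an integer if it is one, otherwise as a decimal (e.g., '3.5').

Answer: 32 37 41 36.5 32 36.5 41 38.5

Derivation:
Step 1: insert 32 -> lo=[32] (size 1, max 32) hi=[] (size 0) -> median=32
Step 2: insert 42 -> lo=[32] (size 1, max 32) hi=[42] (size 1, min 42) -> median=37
Step 3: insert 41 -> lo=[32, 41] (size 2, max 41) hi=[42] (size 1, min 42) -> median=41
Step 4: insert 27 -> lo=[27, 32] (size 2, max 32) hi=[41, 42] (size 2, min 41) -> median=36.5
Step 5: insert 10 -> lo=[10, 27, 32] (size 3, max 32) hi=[41, 42] (size 2, min 41) -> median=32
Step 6: insert 46 -> lo=[10, 27, 32] (size 3, max 32) hi=[41, 42, 46] (size 3, min 41) -> median=36.5
Step 7: insert 45 -> lo=[10, 27, 32, 41] (size 4, max 41) hi=[42, 45, 46] (size 3, min 42) -> median=41
Step 8: insert 36 -> lo=[10, 27, 32, 36] (size 4, max 36) hi=[41, 42, 45, 46] (size 4, min 41) -> median=38.5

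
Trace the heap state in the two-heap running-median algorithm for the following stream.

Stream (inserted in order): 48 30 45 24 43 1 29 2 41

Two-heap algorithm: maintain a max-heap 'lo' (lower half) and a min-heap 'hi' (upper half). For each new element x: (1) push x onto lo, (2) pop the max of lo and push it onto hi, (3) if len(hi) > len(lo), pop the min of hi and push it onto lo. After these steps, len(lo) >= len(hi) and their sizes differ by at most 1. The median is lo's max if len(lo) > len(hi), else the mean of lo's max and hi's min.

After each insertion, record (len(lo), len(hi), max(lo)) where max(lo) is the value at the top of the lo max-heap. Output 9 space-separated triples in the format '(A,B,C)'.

Answer: (1,0,48) (1,1,30) (2,1,45) (2,2,30) (3,2,43) (3,3,30) (4,3,30) (4,4,29) (5,4,30)

Derivation:
Step 1: insert 48 -> lo=[48] hi=[] -> (len(lo)=1, len(hi)=0, max(lo)=48)
Step 2: insert 30 -> lo=[30] hi=[48] -> (len(lo)=1, len(hi)=1, max(lo)=30)
Step 3: insert 45 -> lo=[30, 45] hi=[48] -> (len(lo)=2, len(hi)=1, max(lo)=45)
Step 4: insert 24 -> lo=[24, 30] hi=[45, 48] -> (len(lo)=2, len(hi)=2, max(lo)=30)
Step 5: insert 43 -> lo=[24, 30, 43] hi=[45, 48] -> (len(lo)=3, len(hi)=2, max(lo)=43)
Step 6: insert 1 -> lo=[1, 24, 30] hi=[43, 45, 48] -> (len(lo)=3, len(hi)=3, max(lo)=30)
Step 7: insert 29 -> lo=[1, 24, 29, 30] hi=[43, 45, 48] -> (len(lo)=4, len(hi)=3, max(lo)=30)
Step 8: insert 2 -> lo=[1, 2, 24, 29] hi=[30, 43, 45, 48] -> (len(lo)=4, len(hi)=4, max(lo)=29)
Step 9: insert 41 -> lo=[1, 2, 24, 29, 30] hi=[41, 43, 45, 48] -> (len(lo)=5, len(hi)=4, max(lo)=30)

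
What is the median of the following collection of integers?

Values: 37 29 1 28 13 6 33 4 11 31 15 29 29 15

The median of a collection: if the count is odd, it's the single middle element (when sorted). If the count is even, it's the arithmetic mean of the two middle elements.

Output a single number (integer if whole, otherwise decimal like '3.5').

Answer: 21.5

Derivation:
Step 1: insert 37 -> lo=[37] (size 1, max 37) hi=[] (size 0) -> median=37
Step 2: insert 29 -> lo=[29] (size 1, max 29) hi=[37] (size 1, min 37) -> median=33
Step 3: insert 1 -> lo=[1, 29] (size 2, max 29) hi=[37] (size 1, min 37) -> median=29
Step 4: insert 28 -> lo=[1, 28] (size 2, max 28) hi=[29, 37] (size 2, min 29) -> median=28.5
Step 5: insert 13 -> lo=[1, 13, 28] (size 3, max 28) hi=[29, 37] (size 2, min 29) -> median=28
Step 6: insert 6 -> lo=[1, 6, 13] (size 3, max 13) hi=[28, 29, 37] (size 3, min 28) -> median=20.5
Step 7: insert 33 -> lo=[1, 6, 13, 28] (size 4, max 28) hi=[29, 33, 37] (size 3, min 29) -> median=28
Step 8: insert 4 -> lo=[1, 4, 6, 13] (size 4, max 13) hi=[28, 29, 33, 37] (size 4, min 28) -> median=20.5
Step 9: insert 11 -> lo=[1, 4, 6, 11, 13] (size 5, max 13) hi=[28, 29, 33, 37] (size 4, min 28) -> median=13
Step 10: insert 31 -> lo=[1, 4, 6, 11, 13] (size 5, max 13) hi=[28, 29, 31, 33, 37] (size 5, min 28) -> median=20.5
Step 11: insert 15 -> lo=[1, 4, 6, 11, 13, 15] (size 6, max 15) hi=[28, 29, 31, 33, 37] (size 5, min 28) -> median=15
Step 12: insert 29 -> lo=[1, 4, 6, 11, 13, 15] (size 6, max 15) hi=[28, 29, 29, 31, 33, 37] (size 6, min 28) -> median=21.5
Step 13: insert 29 -> lo=[1, 4, 6, 11, 13, 15, 28] (size 7, max 28) hi=[29, 29, 29, 31, 33, 37] (size 6, min 29) -> median=28
Step 14: insert 15 -> lo=[1, 4, 6, 11, 13, 15, 15] (size 7, max 15) hi=[28, 29, 29, 29, 31, 33, 37] (size 7, min 28) -> median=21.5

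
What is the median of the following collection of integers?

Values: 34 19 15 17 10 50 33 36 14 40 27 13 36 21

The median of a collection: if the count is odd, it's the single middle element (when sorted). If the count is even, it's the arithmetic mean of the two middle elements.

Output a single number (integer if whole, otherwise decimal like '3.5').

Step 1: insert 34 -> lo=[34] (size 1, max 34) hi=[] (size 0) -> median=34
Step 2: insert 19 -> lo=[19] (size 1, max 19) hi=[34] (size 1, min 34) -> median=26.5
Step 3: insert 15 -> lo=[15, 19] (size 2, max 19) hi=[34] (size 1, min 34) -> median=19
Step 4: insert 17 -> lo=[15, 17] (size 2, max 17) hi=[19, 34] (size 2, min 19) -> median=18
Step 5: insert 10 -> lo=[10, 15, 17] (size 3, max 17) hi=[19, 34] (size 2, min 19) -> median=17
Step 6: insert 50 -> lo=[10, 15, 17] (size 3, max 17) hi=[19, 34, 50] (size 3, min 19) -> median=18
Step 7: insert 33 -> lo=[10, 15, 17, 19] (size 4, max 19) hi=[33, 34, 50] (size 3, min 33) -> median=19
Step 8: insert 36 -> lo=[10, 15, 17, 19] (size 4, max 19) hi=[33, 34, 36, 50] (size 4, min 33) -> median=26
Step 9: insert 14 -> lo=[10, 14, 15, 17, 19] (size 5, max 19) hi=[33, 34, 36, 50] (size 4, min 33) -> median=19
Step 10: insert 40 -> lo=[10, 14, 15, 17, 19] (size 5, max 19) hi=[33, 34, 36, 40, 50] (size 5, min 33) -> median=26
Step 11: insert 27 -> lo=[10, 14, 15, 17, 19, 27] (size 6, max 27) hi=[33, 34, 36, 40, 50] (size 5, min 33) -> median=27
Step 12: insert 13 -> lo=[10, 13, 14, 15, 17, 19] (size 6, max 19) hi=[27, 33, 34, 36, 40, 50] (size 6, min 27) -> median=23
Step 13: insert 36 -> lo=[10, 13, 14, 15, 17, 19, 27] (size 7, max 27) hi=[33, 34, 36, 36, 40, 50] (size 6, min 33) -> median=27
Step 14: insert 21 -> lo=[10, 13, 14, 15, 17, 19, 21] (size 7, max 21) hi=[27, 33, 34, 36, 36, 40, 50] (size 7, min 27) -> median=24

Answer: 24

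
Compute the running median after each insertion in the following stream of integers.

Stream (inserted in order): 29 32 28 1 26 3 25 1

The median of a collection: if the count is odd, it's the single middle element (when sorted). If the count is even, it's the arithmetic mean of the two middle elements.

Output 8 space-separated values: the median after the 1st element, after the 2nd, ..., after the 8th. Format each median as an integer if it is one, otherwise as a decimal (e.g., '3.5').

Answer: 29 30.5 29 28.5 28 27 26 25.5

Derivation:
Step 1: insert 29 -> lo=[29] (size 1, max 29) hi=[] (size 0) -> median=29
Step 2: insert 32 -> lo=[29] (size 1, max 29) hi=[32] (size 1, min 32) -> median=30.5
Step 3: insert 28 -> lo=[28, 29] (size 2, max 29) hi=[32] (size 1, min 32) -> median=29
Step 4: insert 1 -> lo=[1, 28] (size 2, max 28) hi=[29, 32] (size 2, min 29) -> median=28.5
Step 5: insert 26 -> lo=[1, 26, 28] (size 3, max 28) hi=[29, 32] (size 2, min 29) -> median=28
Step 6: insert 3 -> lo=[1, 3, 26] (size 3, max 26) hi=[28, 29, 32] (size 3, min 28) -> median=27
Step 7: insert 25 -> lo=[1, 3, 25, 26] (size 4, max 26) hi=[28, 29, 32] (size 3, min 28) -> median=26
Step 8: insert 1 -> lo=[1, 1, 3, 25] (size 4, max 25) hi=[26, 28, 29, 32] (size 4, min 26) -> median=25.5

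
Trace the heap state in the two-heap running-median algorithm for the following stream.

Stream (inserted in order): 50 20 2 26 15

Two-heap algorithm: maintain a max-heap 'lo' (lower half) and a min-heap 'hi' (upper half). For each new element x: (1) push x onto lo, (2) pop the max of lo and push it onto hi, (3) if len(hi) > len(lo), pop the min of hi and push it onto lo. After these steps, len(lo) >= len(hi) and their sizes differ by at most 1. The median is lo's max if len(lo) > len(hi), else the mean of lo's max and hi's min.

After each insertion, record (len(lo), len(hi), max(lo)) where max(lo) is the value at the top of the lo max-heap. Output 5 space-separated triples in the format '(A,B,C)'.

Step 1: insert 50 -> lo=[50] hi=[] -> (len(lo)=1, len(hi)=0, max(lo)=50)
Step 2: insert 20 -> lo=[20] hi=[50] -> (len(lo)=1, len(hi)=1, max(lo)=20)
Step 3: insert 2 -> lo=[2, 20] hi=[50] -> (len(lo)=2, len(hi)=1, max(lo)=20)
Step 4: insert 26 -> lo=[2, 20] hi=[26, 50] -> (len(lo)=2, len(hi)=2, max(lo)=20)
Step 5: insert 15 -> lo=[2, 15, 20] hi=[26, 50] -> (len(lo)=3, len(hi)=2, max(lo)=20)

Answer: (1,0,50) (1,1,20) (2,1,20) (2,2,20) (3,2,20)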